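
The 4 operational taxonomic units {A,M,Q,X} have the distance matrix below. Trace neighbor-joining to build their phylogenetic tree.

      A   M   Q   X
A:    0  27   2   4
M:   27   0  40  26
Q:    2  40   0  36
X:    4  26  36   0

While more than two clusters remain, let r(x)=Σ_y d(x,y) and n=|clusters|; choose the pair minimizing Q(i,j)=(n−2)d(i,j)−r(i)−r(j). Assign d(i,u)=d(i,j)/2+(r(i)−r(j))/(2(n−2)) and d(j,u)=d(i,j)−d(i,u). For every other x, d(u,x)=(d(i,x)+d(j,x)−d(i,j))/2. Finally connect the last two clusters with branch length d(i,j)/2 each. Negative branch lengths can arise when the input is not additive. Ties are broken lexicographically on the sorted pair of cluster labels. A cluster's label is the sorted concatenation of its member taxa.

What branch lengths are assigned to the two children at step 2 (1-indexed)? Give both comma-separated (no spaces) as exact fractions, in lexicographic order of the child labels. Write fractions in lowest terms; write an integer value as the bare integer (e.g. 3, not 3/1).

51/4,79/4

iteration 1: select A,Q (d=2, Q=-107); attach at lengths (-41/4, 49/4); label the merged cluster AQ
  updated: d(AQ,M)=65/2, d(AQ,X)=19
iteration 2: select AQ,M (d=65/2, Q=-155/2); attach at lengths (51/4, 79/4); label the merged cluster AMQ
  updated: d(AMQ,X)=25/4
iteration 3: select AMQ,X (d=25/4); attach at lengths (25/8, 25/8); label the merged cluster AMQX
final tree: (((A:-41/4,Q:49/4):51/4,M:79/4):25/8,X:25/8)
total length: 163/4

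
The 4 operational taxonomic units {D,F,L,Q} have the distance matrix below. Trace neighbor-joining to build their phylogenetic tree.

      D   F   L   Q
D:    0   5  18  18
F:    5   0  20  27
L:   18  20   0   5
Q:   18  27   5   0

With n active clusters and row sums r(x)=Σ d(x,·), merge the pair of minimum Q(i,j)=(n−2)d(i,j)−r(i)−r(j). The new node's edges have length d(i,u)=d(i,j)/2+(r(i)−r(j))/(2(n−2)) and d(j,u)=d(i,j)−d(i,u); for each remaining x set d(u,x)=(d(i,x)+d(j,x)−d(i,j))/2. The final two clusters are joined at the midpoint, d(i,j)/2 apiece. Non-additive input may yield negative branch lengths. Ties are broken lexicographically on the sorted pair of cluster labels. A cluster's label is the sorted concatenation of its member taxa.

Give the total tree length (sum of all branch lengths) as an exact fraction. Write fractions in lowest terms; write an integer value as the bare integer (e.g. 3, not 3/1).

step 1: merge (D,F) at d=5, Q=-83; branch lengths D→-1/4, F→21/4; new cluster DF
  updated: d(DF,L)=33/2, d(DF,Q)=20
step 2: merge (DF,L) at d=33/2, Q=-83/2; branch lengths DF→63/4, L→3/4; new cluster DFL
  updated: d(DFL,Q)=17/4
step 3: merge (DFL,Q) at d=17/4; branch lengths DFL→17/8, Q→17/8; new cluster DFLQ
final tree: (((D:-1/4,F:21/4):63/4,L:3/4):17/8,Q:17/8)
total length: 103/4

103/4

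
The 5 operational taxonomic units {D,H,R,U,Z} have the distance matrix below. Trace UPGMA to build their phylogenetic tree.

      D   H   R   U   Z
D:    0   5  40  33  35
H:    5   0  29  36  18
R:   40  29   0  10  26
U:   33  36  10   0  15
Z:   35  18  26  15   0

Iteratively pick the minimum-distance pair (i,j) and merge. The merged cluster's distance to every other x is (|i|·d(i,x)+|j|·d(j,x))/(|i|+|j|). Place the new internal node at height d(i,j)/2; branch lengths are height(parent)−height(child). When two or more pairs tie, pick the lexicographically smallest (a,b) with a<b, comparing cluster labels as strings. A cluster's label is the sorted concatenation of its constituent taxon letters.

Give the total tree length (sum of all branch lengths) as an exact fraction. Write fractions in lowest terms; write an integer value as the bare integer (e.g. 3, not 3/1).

step 1: merge (D,H) at d=5; branch lengths D→5/2, H→5/2; new cluster DH
  updated: d(DH,R)=69/2, d(DH,U)=69/2, d(DH,Z)=53/2
step 2: merge (R,U) at d=10; branch lengths R→5, U→5; new cluster RU
  updated: d(DH,RU)=69/2, d(RU,Z)=41/2
step 3: merge (RU,Z) at d=41/2; branch lengths RU→21/4, Z→41/4; new cluster RUZ
  updated: d(DH,RUZ)=191/6
step 4: merge (DH,RUZ) at d=191/6; branch lengths DH→161/12, RUZ→17/3; new cluster DHRUZ
final tree: ((D:5/2,H:5/2):161/12,((R:5,U:5):21/4,Z:41/4):17/3)
total length: 595/12

595/12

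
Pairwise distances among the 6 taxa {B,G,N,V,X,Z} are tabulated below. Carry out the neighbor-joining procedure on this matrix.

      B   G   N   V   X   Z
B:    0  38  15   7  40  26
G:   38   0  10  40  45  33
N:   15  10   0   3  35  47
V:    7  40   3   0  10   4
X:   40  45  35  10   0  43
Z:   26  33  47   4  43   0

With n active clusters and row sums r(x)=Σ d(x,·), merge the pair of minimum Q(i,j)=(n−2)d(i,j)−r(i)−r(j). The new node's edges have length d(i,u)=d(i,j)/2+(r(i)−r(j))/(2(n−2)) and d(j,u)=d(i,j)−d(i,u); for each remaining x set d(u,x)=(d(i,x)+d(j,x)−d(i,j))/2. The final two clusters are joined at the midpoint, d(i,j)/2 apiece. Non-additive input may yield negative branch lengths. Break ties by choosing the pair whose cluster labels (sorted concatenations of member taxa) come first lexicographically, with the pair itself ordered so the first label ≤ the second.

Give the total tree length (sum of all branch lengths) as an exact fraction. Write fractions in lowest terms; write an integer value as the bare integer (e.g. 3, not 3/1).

1041/16

1. join G+N (d=10, Q=-236) ⇒ GN; edges |G|=12, |N|=-2
  updated: d(B,GN)=43/2, d(GN,V)=33/2, d(GN,X)=35, d(GN,Z)=35
2. join B+GN (d=43/2, Q=-138) ⇒ BGN; edges |B|=17/2, |GN|=13
  updated: d(BGN,V)=1, d(BGN,X)=107/4, d(BGN,Z)=79/4
3. join BGN+Z (d=79/4, Q=-299/4) ⇒ BGNZ; edges |BGN|=81/16, |Z|=235/16
  updated: d(BGNZ,V)=-59/8, d(BGNZ,X)=25
4. join BGNZ+V (d=-59/8, Q=-221/8) ⇒ BGNVZ; edges |BGNZ|=61/16, |V|=-179/16
  updated: d(BGNVZ,X)=339/16
5. join BGNVZ+X (d=339/16) ⇒ BGNVXZ; edges |BGNVZ|=339/32, |X|=339/32
final tree: ((((B:17/2,(G:12,N:-2):13):81/16,Z:235/16):61/16,V:-179/16):339/32,X:339/32)
total length: 1041/16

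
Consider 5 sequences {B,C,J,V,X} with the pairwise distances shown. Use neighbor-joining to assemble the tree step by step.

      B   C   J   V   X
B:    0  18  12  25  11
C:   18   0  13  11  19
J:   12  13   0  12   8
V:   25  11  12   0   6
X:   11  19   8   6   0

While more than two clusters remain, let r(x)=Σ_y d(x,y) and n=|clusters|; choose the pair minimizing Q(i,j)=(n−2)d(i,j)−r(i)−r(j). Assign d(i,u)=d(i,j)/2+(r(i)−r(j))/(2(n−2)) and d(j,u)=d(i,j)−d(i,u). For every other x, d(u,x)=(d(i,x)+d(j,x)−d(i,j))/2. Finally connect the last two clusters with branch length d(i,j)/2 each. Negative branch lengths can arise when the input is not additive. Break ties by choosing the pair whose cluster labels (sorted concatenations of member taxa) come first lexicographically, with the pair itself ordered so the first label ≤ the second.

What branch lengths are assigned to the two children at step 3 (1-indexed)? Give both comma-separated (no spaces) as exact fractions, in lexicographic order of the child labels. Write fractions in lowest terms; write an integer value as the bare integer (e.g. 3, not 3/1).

step 1: merge (C,V) at d=11, Q=-82; branch lengths C→20/3, V→13/3; new cluster CV
  updated: d(B,CV)=16, d(CV,J)=7, d(CV,X)=7
step 2: merge (B,X) at d=11, Q=-43; branch lengths B→35/4, X→9/4; new cluster BX
  updated: d(BX,CV)=6, d(BX,J)=9/2
step 3: merge (BX,CV) at d=6, Q=-35/2; branch lengths BX→7/4, CV→17/4; new cluster BCVX
  updated: d(BCVX,J)=11/4
step 4: merge (BCVX,J) at d=11/4; branch lengths BCVX→11/8, J→11/8; new cluster BCJVX
final tree: (((B:35/4,X:9/4):7/4,(C:20/3,V:13/3):17/4):11/8,J:11/8)
total length: 123/4

7/4,17/4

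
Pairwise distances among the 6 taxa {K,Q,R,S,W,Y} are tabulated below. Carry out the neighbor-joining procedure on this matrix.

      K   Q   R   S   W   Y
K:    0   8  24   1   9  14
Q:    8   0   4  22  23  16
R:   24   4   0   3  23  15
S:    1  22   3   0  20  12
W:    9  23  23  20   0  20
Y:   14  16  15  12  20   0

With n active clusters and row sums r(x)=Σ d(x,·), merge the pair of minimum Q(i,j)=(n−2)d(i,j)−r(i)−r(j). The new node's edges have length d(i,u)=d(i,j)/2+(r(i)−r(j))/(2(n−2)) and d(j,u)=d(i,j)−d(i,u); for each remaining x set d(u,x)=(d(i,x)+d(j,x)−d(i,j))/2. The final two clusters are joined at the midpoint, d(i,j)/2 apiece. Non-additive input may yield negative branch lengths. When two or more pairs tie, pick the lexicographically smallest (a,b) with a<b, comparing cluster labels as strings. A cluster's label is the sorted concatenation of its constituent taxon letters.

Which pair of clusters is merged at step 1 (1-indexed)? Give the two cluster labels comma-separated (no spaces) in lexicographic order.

iteration 1: select Q,R (d=4, Q=-126); attach at lengths (5/2, 3/2); label the merged cluster QR
  updated: d(K,QR)=14, d(QR,S)=21/2, d(QR,W)=21, d(QR,Y)=27/2
iteration 2: select K,W (d=9, Q=-81); attach at lengths (-5/6, 59/6); label the merged cluster KW
  updated: d(KW,QR)=13, d(KW,S)=6, d(KW,Y)=25/2
iteration 3: select KW,S (d=6, Q=-48); attach at lengths (15/4, 9/4); label the merged cluster KSW
  updated: d(KSW,QR)=35/4, d(KSW,Y)=37/4
iteration 4: select KSW,QR (d=35/4, Q=-63/2); attach at lengths (9/4, 13/2); label the merged cluster KQRSW
  updated: d(KQRSW,Y)=7
iteration 5: select KQRSW,Y (d=7); attach at lengths (7/2, 7/2); label the merged cluster KQRSWY
final tree: ((((K:-5/6,W:59/6):15/4,S:9/4):9/4,(Q:5/2,R:3/2):13/2):7/2,Y:7/2)
total length: 139/4

Q,R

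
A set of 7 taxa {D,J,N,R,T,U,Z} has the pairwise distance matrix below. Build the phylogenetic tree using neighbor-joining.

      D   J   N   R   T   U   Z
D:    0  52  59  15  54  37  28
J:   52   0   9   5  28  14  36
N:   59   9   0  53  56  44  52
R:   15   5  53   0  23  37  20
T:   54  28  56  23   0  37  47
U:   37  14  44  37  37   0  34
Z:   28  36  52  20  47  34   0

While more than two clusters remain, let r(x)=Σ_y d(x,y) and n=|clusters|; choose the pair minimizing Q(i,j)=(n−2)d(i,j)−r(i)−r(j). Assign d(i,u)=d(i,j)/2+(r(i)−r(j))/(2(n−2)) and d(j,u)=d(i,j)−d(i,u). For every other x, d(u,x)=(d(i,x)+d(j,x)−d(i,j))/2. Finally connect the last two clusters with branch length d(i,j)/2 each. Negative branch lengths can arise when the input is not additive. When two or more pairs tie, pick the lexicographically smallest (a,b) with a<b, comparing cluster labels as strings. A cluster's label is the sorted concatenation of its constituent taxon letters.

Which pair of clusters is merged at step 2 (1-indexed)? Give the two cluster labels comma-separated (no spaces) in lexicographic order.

step 1: merge (J,N) at d=9, Q=-372; branch lengths J→-42/5, N→87/5; new cluster JN
  updated: d(D,JN)=51, d(JN,R)=49/2, d(JN,T)=75/2, d(JN,U)=49/2, d(JN,Z)=79/2
step 2: merge (JN,U) at d=49/2, Q=-497/2; branch lengths JN→211/16, U→181/16; new cluster JNU
  updated: d(D,JNU)=127/4, d(JNU,R)=37/2, d(JNU,T)=25, d(JNU,Z)=49/2
step 3: merge (JNU,T) at d=25, Q=-695/4; branch lengths JNU→103/24, T→497/24; new cluster JNTU
  updated: d(D,JNTU)=243/8, d(JNTU,R)=33/4, d(JNTU,Z)=93/4
step 4: merge (D,Z) at d=28, Q=-709/8; branch lengths D→465/32, Z→431/32; new cluster DZ
  updated: d(DZ,JNTU)=205/16, d(DZ,R)=7/2
step 5: merge (DZ,JNTU) at d=205/16, Q=-393/16; branch lengths DZ→129/32, JNTU→281/32; new cluster DJNTUZ
  updated: d(DJNTUZ,R)=-17/32
step 6: merge (DJNTUZ,R) at d=-17/32; branch lengths DJNTUZ→-17/64, R→-17/64; new cluster DJNRTUZ
final tree: (((D:465/32,Z:431/32):129/32,(((J:-42/5,N:87/5):211/16,U:181/16):103/24,T:497/24):281/32):-17/64,R:-17/64)
total length: 3161/32

JN,U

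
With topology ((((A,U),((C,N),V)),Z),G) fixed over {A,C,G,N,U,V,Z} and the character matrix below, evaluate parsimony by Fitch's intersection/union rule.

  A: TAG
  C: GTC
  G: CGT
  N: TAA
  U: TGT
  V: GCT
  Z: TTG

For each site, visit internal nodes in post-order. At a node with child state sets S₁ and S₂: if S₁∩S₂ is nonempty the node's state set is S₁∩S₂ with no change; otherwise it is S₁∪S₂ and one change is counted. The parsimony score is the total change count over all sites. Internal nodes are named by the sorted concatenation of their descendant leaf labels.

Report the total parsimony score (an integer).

12

[col 0] AU: children A:{T}, U:{T} ∩→ {T}; cost 0
[col 0] CN: children C:{G}, N:{T} ∪→ {G,T}; cost 1
[col 0] CNV: children CN:{G,T}, V:{G} ∩→ {G}; cost 0
[col 0] ACNUV: children AU:{T}, CNV:{G} ∪→ {G,T}; cost 1
[col 0] ACNUVZ: children ACNUV:{G,T}, Z:{T} ∩→ {T}; cost 0
[col 0] ACGNUVZ: children ACNUVZ:{T}, G:{C} ∪→ {C,T}; cost 1
[col 1] AU: children A:{A}, U:{G} ∪→ {A,G}; cost 1
[col 1] CN: children C:{T}, N:{A} ∪→ {A,T}; cost 1
[col 1] CNV: children CN:{A,T}, V:{C} ∪→ {A,C,T}; cost 1
[col 1] ACNUV: children AU:{A,G}, CNV:{A,C,T} ∩→ {A}; cost 0
[col 1] ACNUVZ: children ACNUV:{A}, Z:{T} ∪→ {A,T}; cost 1
[col 1] ACGNUVZ: children ACNUVZ:{A,T}, G:{G} ∪→ {A,G,T}; cost 1
[col 2] AU: children A:{G}, U:{T} ∪→ {G,T}; cost 1
[col 2] CN: children C:{C}, N:{A} ∪→ {A,C}; cost 1
[col 2] CNV: children CN:{A,C}, V:{T} ∪→ {A,C,T}; cost 1
[col 2] ACNUV: children AU:{G,T}, CNV:{A,C,T} ∩→ {T}; cost 0
[col 2] ACNUVZ: children ACNUV:{T}, Z:{G} ∪→ {G,T}; cost 1
[col 2] ACGNUVZ: children ACNUVZ:{G,T}, G:{T} ∩→ {T}; cost 0
per-site changes: [3, 5, 4]; total = 12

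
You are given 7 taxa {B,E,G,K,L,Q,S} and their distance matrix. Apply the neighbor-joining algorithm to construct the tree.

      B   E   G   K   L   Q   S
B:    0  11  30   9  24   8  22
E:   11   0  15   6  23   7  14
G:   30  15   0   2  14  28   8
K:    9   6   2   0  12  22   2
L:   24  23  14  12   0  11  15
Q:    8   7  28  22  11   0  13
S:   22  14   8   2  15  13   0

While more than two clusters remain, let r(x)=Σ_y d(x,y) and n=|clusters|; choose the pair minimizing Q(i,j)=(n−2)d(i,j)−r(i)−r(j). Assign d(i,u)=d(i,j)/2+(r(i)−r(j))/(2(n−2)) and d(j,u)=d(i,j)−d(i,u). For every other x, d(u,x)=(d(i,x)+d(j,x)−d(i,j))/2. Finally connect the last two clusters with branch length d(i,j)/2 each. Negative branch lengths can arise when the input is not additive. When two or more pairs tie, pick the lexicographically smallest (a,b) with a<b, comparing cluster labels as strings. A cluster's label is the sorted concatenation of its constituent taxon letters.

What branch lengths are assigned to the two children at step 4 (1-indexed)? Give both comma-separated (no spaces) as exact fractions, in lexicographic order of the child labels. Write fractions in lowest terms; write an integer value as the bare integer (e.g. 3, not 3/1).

step 1: merge (B,Q) at d=8, Q=-153; branch lengths B→11/2, Q→5/2; new cluster BQ
  updated: d(BQ,E)=5, d(BQ,G)=25, d(BQ,K)=23/2, d(BQ,L)=27/2, d(BQ,S)=27/2
step 2: merge (BQ,E) at d=5, Q=-223/2; branch lengths BQ→51/16, E→29/16; new cluster BEQ
  updated: d(BEQ,G)=35/2, d(BEQ,K)=25/4, d(BEQ,L)=63/4, d(BEQ,S)=45/4
step 3: merge (BEQ,L) at d=63/4, Q=-241/4; branch lengths BEQ→55/8, L→71/8; new cluster BELQ
  updated: d(BELQ,G)=63/8, d(BELQ,K)=5/4, d(BELQ,S)=21/4
step 4: merge (BELQ,S) at d=21/4, Q=-153/8; branch lengths BELQ→77/32, S→91/32; new cluster BELQS
  updated: d(BELQS,G)=85/16, d(BELQS,K)=-1
step 5: merge (BELQS,G) at d=85/16, Q=-101/16; branch lengths BELQS→37/32, G→133/32; new cluster BEGLQS
  updated: d(BEGLQS,K)=-69/32
step 6: merge (BEGLQS,K) at d=-69/32; branch lengths BEGLQS→-69/64, K→-69/64; new cluster BEGKLQS
final tree: ((((((B:11/2,Q:5/2):51/16,E:29/16):55/8,L:71/8):77/32,S:91/32):37/32,G:133/32):-69/64,K:-69/64)
total length: 1189/32

77/32,91/32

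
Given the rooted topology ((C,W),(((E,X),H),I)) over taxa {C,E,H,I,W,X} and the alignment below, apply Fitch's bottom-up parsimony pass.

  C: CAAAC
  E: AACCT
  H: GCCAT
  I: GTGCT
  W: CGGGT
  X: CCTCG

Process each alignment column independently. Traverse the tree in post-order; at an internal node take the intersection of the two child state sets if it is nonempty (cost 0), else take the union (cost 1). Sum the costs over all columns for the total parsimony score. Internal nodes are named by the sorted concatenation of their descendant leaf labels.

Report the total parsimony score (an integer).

CW@0: {C} ∩ {C} = {C} (intersection, +0)
EX@0: {A} ∪ {C} = {A,C} (union, +1)
EHX@0: {A,C} ∪ {G} = {A,C,G} (union, +1)
EHIX@0: {A,C,G} ∩ {G} = {G} (intersection, +0)
CEHIWX@0: {C} ∪ {G} = {C,G} (union, +1)
CW@1: {A} ∪ {G} = {A,G} (union, +1)
EX@1: {A} ∪ {C} = {A,C} (union, +1)
EHX@1: {A,C} ∩ {C} = {C} (intersection, +0)
EHIX@1: {C} ∪ {T} = {C,T} (union, +1)
CEHIWX@1: {A,G} ∪ {C,T} = {A,C,G,T} (union, +1)
CW@2: {A} ∪ {G} = {A,G} (union, +1)
EX@2: {C} ∪ {T} = {C,T} (union, +1)
EHX@2: {C,T} ∩ {C} = {C} (intersection, +0)
EHIX@2: {C} ∪ {G} = {C,G} (union, +1)
CEHIWX@2: {A,G} ∩ {C,G} = {G} (intersection, +0)
CW@3: {A} ∪ {G} = {A,G} (union, +1)
EX@3: {C} ∩ {C} = {C} (intersection, +0)
EHX@3: {C} ∪ {A} = {A,C} (union, +1)
EHIX@3: {A,C} ∩ {C} = {C} (intersection, +0)
CEHIWX@3: {A,G} ∪ {C} = {A,C,G} (union, +1)
CW@4: {C} ∪ {T} = {C,T} (union, +1)
EX@4: {T} ∪ {G} = {G,T} (union, +1)
EHX@4: {G,T} ∩ {T} = {T} (intersection, +0)
EHIX@4: {T} ∩ {T} = {T} (intersection, +0)
CEHIWX@4: {C,T} ∩ {T} = {T} (intersection, +0)
per-site changes: [3, 4, 3, 3, 2]; total = 15

15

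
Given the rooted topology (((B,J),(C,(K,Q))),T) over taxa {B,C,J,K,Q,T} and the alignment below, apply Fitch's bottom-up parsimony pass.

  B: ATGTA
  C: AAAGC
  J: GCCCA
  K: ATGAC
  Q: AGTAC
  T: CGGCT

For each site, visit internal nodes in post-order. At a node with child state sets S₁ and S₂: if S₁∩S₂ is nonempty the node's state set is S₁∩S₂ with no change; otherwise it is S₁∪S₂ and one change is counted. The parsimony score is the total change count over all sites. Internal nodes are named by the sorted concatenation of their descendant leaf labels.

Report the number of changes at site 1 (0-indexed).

4

BJ@0: {A} ∪ {G} = {A,G} (union, +1)
KQ@0: {A} ∩ {A} = {A} (intersection, +0)
CKQ@0: {A} ∩ {A} = {A} (intersection, +0)
BCJKQ@0: {A,G} ∩ {A} = {A} (intersection, +0)
BCJKQT@0: {A} ∪ {C} = {A,C} (union, +1)
BJ@1: {T} ∪ {C} = {C,T} (union, +1)
KQ@1: {T} ∪ {G} = {G,T} (union, +1)
CKQ@1: {A} ∪ {G,T} = {A,G,T} (union, +1)
BCJKQ@1: {C,T} ∩ {A,G,T} = {T} (intersection, +0)
BCJKQT@1: {T} ∪ {G} = {G,T} (union, +1)
BJ@2: {G} ∪ {C} = {C,G} (union, +1)
KQ@2: {G} ∪ {T} = {G,T} (union, +1)
CKQ@2: {A} ∪ {G,T} = {A,G,T} (union, +1)
BCJKQ@2: {C,G} ∩ {A,G,T} = {G} (intersection, +0)
BCJKQT@2: {G} ∩ {G} = {G} (intersection, +0)
BJ@3: {T} ∪ {C} = {C,T} (union, +1)
KQ@3: {A} ∩ {A} = {A} (intersection, +0)
CKQ@3: {G} ∪ {A} = {A,G} (union, +1)
BCJKQ@3: {C,T} ∪ {A,G} = {A,C,G,T} (union, +1)
BCJKQT@3: {A,C,G,T} ∩ {C} = {C} (intersection, +0)
BJ@4: {A} ∩ {A} = {A} (intersection, +0)
KQ@4: {C} ∩ {C} = {C} (intersection, +0)
CKQ@4: {C} ∩ {C} = {C} (intersection, +0)
BCJKQ@4: {A} ∪ {C} = {A,C} (union, +1)
BCJKQT@4: {A,C} ∪ {T} = {A,C,T} (union, +1)
per-site changes: [2, 4, 3, 3, 2]; total = 14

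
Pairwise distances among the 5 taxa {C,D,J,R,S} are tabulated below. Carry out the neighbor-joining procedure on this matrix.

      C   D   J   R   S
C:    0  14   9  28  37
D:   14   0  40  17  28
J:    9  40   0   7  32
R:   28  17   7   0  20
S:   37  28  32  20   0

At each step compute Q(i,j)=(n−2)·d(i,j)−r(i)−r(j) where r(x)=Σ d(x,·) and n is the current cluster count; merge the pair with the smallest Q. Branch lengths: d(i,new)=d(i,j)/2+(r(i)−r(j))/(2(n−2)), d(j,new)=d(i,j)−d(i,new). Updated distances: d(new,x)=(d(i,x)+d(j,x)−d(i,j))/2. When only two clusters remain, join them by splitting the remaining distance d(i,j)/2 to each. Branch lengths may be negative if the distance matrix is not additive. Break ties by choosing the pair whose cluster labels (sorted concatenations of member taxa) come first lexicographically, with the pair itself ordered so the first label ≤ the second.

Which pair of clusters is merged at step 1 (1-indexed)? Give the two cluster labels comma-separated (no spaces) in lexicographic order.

C,J

1. join C+J (d=9, Q=-149) ⇒ CJ; edges |C|=9/2, |J|=9/2
  updated: d(CJ,D)=45/2, d(CJ,R)=13, d(CJ,S)=30
2. join CJ+R (d=13, Q=-179/2) ⇒ CJR; edges |CJ|=83/8, |R|=21/8
  updated: d(CJR,D)=53/4, d(CJR,S)=37/2
3. join CJR+D (d=53/4, Q=-239/4) ⇒ CDJR; edges |CJR|=15/8, |D|=91/8
  updated: d(CDJR,S)=133/8
4. join CDJR+S (d=133/8) ⇒ CDJRS; edges |CDJR|=133/16, |S|=133/16
final tree: ((((C:9/2,J:9/2):83/8,R:21/8):15/8,D:91/8):133/16,S:133/16)
total length: 415/8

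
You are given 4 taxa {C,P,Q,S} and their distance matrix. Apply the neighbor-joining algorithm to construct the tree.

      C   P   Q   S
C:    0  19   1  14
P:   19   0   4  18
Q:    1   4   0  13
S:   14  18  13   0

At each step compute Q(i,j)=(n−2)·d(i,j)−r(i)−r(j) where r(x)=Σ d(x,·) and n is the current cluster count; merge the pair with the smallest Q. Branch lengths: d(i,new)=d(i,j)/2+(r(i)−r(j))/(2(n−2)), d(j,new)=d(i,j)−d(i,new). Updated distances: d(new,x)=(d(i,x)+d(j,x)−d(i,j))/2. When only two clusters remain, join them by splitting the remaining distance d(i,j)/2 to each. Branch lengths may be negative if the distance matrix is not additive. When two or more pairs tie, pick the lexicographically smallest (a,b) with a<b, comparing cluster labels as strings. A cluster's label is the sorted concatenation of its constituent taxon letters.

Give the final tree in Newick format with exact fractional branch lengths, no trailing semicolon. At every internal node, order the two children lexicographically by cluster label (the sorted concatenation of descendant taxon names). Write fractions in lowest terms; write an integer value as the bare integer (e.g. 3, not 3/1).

1. join C+S (d=14, Q=-51) ⇒ CS; edges |C|=17/4, |S|=39/4
  updated: d(CS,P)=23/2, d(CS,Q)=0
2. join CS+P (d=23/2, Q=-31/2) ⇒ CPS; edges |CS|=15/4, |P|=31/4
  updated: d(CPS,Q)=-15/4
3. join CPS+Q (d=-15/4) ⇒ CPQS; edges |CPS|=-15/8, |Q|=-15/8
final tree: (((C:17/4,S:39/4):15/4,P:31/4):-15/8,Q:-15/8)
total length: 87/4

(((C:17/4,S:39/4):15/4,P:31/4):-15/8,Q:-15/8)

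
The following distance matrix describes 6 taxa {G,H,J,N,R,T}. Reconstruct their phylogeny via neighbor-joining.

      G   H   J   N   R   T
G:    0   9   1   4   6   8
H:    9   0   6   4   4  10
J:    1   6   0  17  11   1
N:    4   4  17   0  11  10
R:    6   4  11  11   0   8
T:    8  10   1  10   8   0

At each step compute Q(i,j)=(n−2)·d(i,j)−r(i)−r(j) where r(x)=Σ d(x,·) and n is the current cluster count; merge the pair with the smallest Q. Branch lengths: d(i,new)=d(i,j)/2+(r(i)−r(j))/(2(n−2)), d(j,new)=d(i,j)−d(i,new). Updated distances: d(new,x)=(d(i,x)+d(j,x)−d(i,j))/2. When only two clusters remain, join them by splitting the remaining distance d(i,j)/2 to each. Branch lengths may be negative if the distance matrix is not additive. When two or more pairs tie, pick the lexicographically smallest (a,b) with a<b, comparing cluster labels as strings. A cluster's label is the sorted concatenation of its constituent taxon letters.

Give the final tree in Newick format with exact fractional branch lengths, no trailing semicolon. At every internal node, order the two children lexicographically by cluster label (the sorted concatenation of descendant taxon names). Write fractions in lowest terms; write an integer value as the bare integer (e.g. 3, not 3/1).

step 1: merge (J,T) at d=1, Q=-69; branch lengths J→3/8, T→5/8; new cluster JT
  updated: d(G,JT)=4, d(H,JT)=15/2, d(JT,N)=13, d(JT,R)=9
step 2: merge (G,JT) at d=4, Q=-89/2; branch lengths G→1/4, JT→15/4; new cluster GJT
  updated: d(GJT,H)=25/4, d(GJT,N)=13/2, d(GJT,R)=11/2
step 3: merge (GJT,R) at d=11/2, Q=-111/4; branch lengths GJT→35/16, R→53/16; new cluster GJRT
  updated: d(GJRT,H)=19/8, d(GJRT,N)=6
step 4: merge (GJRT,H) at d=19/8, Q=-99/8; branch lengths GJRT→35/16, H→3/16; new cluster GHJRT
  updated: d(GHJRT,N)=61/16
step 5: merge (GHJRT,N) at d=61/16; branch lengths GHJRT→61/32, N→61/32; new cluster GHJNRT
final tree: ((((G:1/4,(J:3/8,T:5/8):15/4):35/16,R:53/16):35/16,H:3/16):61/32,N:61/32)
total length: 267/16

((((G:1/4,(J:3/8,T:5/8):15/4):35/16,R:53/16):35/16,H:3/16):61/32,N:61/32)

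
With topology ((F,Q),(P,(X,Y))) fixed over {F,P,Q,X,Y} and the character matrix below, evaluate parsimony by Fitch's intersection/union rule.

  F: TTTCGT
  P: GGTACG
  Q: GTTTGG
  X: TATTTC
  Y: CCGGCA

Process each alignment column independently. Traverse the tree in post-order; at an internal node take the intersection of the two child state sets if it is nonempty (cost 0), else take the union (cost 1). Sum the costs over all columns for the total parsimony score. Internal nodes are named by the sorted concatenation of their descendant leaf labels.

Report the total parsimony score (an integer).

[col 0] FQ: children F:{T}, Q:{G} ∪→ {G,T}; cost 1
[col 0] XY: children X:{T}, Y:{C} ∪→ {C,T}; cost 1
[col 0] PXY: children P:{G}, XY:{C,T} ∪→ {C,G,T}; cost 1
[col 0] FPQXY: children FQ:{G,T}, PXY:{C,G,T} ∩→ {G,T}; cost 0
[col 1] FQ: children F:{T}, Q:{T} ∩→ {T}; cost 0
[col 1] XY: children X:{A}, Y:{C} ∪→ {A,C}; cost 1
[col 1] PXY: children P:{G}, XY:{A,C} ∪→ {A,C,G}; cost 1
[col 1] FPQXY: children FQ:{T}, PXY:{A,C,G} ∪→ {A,C,G,T}; cost 1
[col 2] FQ: children F:{T}, Q:{T} ∩→ {T}; cost 0
[col 2] XY: children X:{T}, Y:{G} ∪→ {G,T}; cost 1
[col 2] PXY: children P:{T}, XY:{G,T} ∩→ {T}; cost 0
[col 2] FPQXY: children FQ:{T}, PXY:{T} ∩→ {T}; cost 0
[col 3] FQ: children F:{C}, Q:{T} ∪→ {C,T}; cost 1
[col 3] XY: children X:{T}, Y:{G} ∪→ {G,T}; cost 1
[col 3] PXY: children P:{A}, XY:{G,T} ∪→ {A,G,T}; cost 1
[col 3] FPQXY: children FQ:{C,T}, PXY:{A,G,T} ∩→ {T}; cost 0
[col 4] FQ: children F:{G}, Q:{G} ∩→ {G}; cost 0
[col 4] XY: children X:{T}, Y:{C} ∪→ {C,T}; cost 1
[col 4] PXY: children P:{C}, XY:{C,T} ∩→ {C}; cost 0
[col 4] FPQXY: children FQ:{G}, PXY:{C} ∪→ {C,G}; cost 1
[col 5] FQ: children F:{T}, Q:{G} ∪→ {G,T}; cost 1
[col 5] XY: children X:{C}, Y:{A} ∪→ {A,C}; cost 1
[col 5] PXY: children P:{G}, XY:{A,C} ∪→ {A,C,G}; cost 1
[col 5] FPQXY: children FQ:{G,T}, PXY:{A,C,G} ∩→ {G}; cost 0
per-site changes: [3, 3, 1, 3, 2, 3]; total = 15

15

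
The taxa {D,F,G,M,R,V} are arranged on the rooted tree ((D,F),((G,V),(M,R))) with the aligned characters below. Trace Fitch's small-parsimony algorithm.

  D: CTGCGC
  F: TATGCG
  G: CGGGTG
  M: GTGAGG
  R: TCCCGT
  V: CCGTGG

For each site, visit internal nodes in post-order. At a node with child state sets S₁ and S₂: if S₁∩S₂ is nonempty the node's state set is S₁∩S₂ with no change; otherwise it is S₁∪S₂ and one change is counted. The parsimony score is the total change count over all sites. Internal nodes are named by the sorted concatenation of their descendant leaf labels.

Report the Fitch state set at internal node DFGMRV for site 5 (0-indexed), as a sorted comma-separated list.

G

DF@0: {C} ∪ {T} = {C,T} (union, +1)
GV@0: {C} ∩ {C} = {C} (intersection, +0)
MR@0: {G} ∪ {T} = {G,T} (union, +1)
GMRV@0: {C} ∪ {G,T} = {C,G,T} (union, +1)
DFGMRV@0: {C,T} ∩ {C,G,T} = {C,T} (intersection, +0)
DF@1: {T} ∪ {A} = {A,T} (union, +1)
GV@1: {G} ∪ {C} = {C,G} (union, +1)
MR@1: {T} ∪ {C} = {C,T} (union, +1)
GMRV@1: {C,G} ∩ {C,T} = {C} (intersection, +0)
DFGMRV@1: {A,T} ∪ {C} = {A,C,T} (union, +1)
DF@2: {G} ∪ {T} = {G,T} (union, +1)
GV@2: {G} ∩ {G} = {G} (intersection, +0)
MR@2: {G} ∪ {C} = {C,G} (union, +1)
GMRV@2: {G} ∩ {C,G} = {G} (intersection, +0)
DFGMRV@2: {G,T} ∩ {G} = {G} (intersection, +0)
DF@3: {C} ∪ {G} = {C,G} (union, +1)
GV@3: {G} ∪ {T} = {G,T} (union, +1)
MR@3: {A} ∪ {C} = {A,C} (union, +1)
GMRV@3: {G,T} ∪ {A,C} = {A,C,G,T} (union, +1)
DFGMRV@3: {C,G} ∩ {A,C,G,T} = {C,G} (intersection, +0)
DF@4: {G} ∪ {C} = {C,G} (union, +1)
GV@4: {T} ∪ {G} = {G,T} (union, +1)
MR@4: {G} ∩ {G} = {G} (intersection, +0)
GMRV@4: {G,T} ∩ {G} = {G} (intersection, +0)
DFGMRV@4: {C,G} ∩ {G} = {G} (intersection, +0)
DF@5: {C} ∪ {G} = {C,G} (union, +1)
GV@5: {G} ∩ {G} = {G} (intersection, +0)
MR@5: {G} ∪ {T} = {G,T} (union, +1)
GMRV@5: {G} ∩ {G,T} = {G} (intersection, +0)
DFGMRV@5: {C,G} ∩ {G} = {G} (intersection, +0)
per-site changes: [3, 4, 2, 4, 2, 2]; total = 17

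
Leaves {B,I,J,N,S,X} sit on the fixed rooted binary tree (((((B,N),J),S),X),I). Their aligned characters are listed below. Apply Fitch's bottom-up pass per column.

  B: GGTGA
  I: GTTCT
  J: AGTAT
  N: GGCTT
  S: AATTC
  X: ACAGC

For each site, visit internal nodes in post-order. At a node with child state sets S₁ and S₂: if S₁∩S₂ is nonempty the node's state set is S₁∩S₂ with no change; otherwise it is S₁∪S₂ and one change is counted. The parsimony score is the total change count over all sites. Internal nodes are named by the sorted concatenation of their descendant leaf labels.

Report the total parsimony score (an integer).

site 0, node BN: B={G} ∩ N={G} → {G} (+0)
site 0, node BJN: BN={G} ∪ J={A} → {A,G} (+1)
site 0, node BJNS: BJN={A,G} ∩ S={A} → {A} (+0)
site 0, node BJNSX: BJNS={A} ∩ X={A} → {A} (+0)
site 0, node BIJNSX: BJNSX={A} ∪ I={G} → {A,G} (+1)
site 1, node BN: B={G} ∩ N={G} → {G} (+0)
site 1, node BJN: BN={G} ∩ J={G} → {G} (+0)
site 1, node BJNS: BJN={G} ∪ S={A} → {A,G} (+1)
site 1, node BJNSX: BJNS={A,G} ∪ X={C} → {A,C,G} (+1)
site 1, node BIJNSX: BJNSX={A,C,G} ∪ I={T} → {A,C,G,T} (+1)
site 2, node BN: B={T} ∪ N={C} → {C,T} (+1)
site 2, node BJN: BN={C,T} ∩ J={T} → {T} (+0)
site 2, node BJNS: BJN={T} ∩ S={T} → {T} (+0)
site 2, node BJNSX: BJNS={T} ∪ X={A} → {A,T} (+1)
site 2, node BIJNSX: BJNSX={A,T} ∩ I={T} → {T} (+0)
site 3, node BN: B={G} ∪ N={T} → {G,T} (+1)
site 3, node BJN: BN={G,T} ∪ J={A} → {A,G,T} (+1)
site 3, node BJNS: BJN={A,G,T} ∩ S={T} → {T} (+0)
site 3, node BJNSX: BJNS={T} ∪ X={G} → {G,T} (+1)
site 3, node BIJNSX: BJNSX={G,T} ∪ I={C} → {C,G,T} (+1)
site 4, node BN: B={A} ∪ N={T} → {A,T} (+1)
site 4, node BJN: BN={A,T} ∩ J={T} → {T} (+0)
site 4, node BJNS: BJN={T} ∪ S={C} → {C,T} (+1)
site 4, node BJNSX: BJNS={C,T} ∩ X={C} → {C} (+0)
site 4, node BIJNSX: BJNSX={C} ∪ I={T} → {C,T} (+1)
per-site changes: [2, 3, 2, 4, 3]; total = 14

14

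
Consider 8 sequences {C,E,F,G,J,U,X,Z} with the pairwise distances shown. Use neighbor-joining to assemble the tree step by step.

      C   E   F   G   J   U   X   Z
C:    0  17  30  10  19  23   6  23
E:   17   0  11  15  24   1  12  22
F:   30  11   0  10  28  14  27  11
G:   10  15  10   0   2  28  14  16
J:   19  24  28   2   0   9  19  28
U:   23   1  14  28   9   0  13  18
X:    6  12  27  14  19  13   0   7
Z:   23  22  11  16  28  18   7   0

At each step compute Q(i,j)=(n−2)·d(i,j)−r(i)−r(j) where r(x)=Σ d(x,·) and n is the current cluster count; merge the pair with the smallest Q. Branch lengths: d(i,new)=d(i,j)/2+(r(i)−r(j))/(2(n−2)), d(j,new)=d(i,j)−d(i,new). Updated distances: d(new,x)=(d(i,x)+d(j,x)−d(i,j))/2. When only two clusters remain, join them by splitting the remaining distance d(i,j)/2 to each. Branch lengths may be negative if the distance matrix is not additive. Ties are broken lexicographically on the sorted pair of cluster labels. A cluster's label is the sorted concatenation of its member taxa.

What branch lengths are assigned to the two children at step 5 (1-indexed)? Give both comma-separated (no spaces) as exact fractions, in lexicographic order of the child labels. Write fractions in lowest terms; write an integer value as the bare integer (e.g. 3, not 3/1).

step 1: merge (G,J) at d=2, Q=-212; branch lengths G→-11/6, J→23/6; new cluster GJ
  updated: d(C,GJ)=27/2, d(E,GJ)=37/2, d(F,GJ)=18, d(GJ,U)=35/2, d(GJ,X)=31/2, d(GJ,Z)=21
step 2: merge (C,X) at d=6, Q=-163; branch lengths C→31/5, X→-1/5; new cluster CX
  updated: d(CX,E)=23/2, d(CX,F)=51/2, d(CX,GJ)=23/2, d(CX,U)=15, d(CX,Z)=12
step 3: merge (E,U) at d=1, Q=-251/2; branch lengths E→5/16, U→11/16; new cluster EU
  updated: d(CX,EU)=51/4, d(EU,F)=12, d(EU,GJ)=35/2, d(EU,Z)=39/2
step 4: merge (F,Z) at d=11, Q=-97; branch lengths F→6, Z→5; new cluster FZ
  updated: d(CX,FZ)=53/4, d(EU,FZ)=41/4, d(FZ,GJ)=14
step 5: merge (CX,GJ) at d=23/2, Q=-115/2; branch lengths CX→35/8, GJ→57/8; new cluster CGJX
  updated: d(CGJX,EU)=75/8, d(CGJX,FZ)=63/8
step 6: merge (CGJX,EU) at d=75/8, Q=-55/2; branch lengths CGJX→7/2, EU→47/8; new cluster CEGJUX
  updated: d(CEGJUX,FZ)=35/8
step 7: merge (CEGJUX,FZ) at d=35/8; branch lengths CEGJUX→35/16, FZ→35/16; new cluster CEFGJUXZ
final tree: ((((C:31/5,X:-1/5):35/8,(G:-11/6,J:23/6):57/8):7/2,(E:5/16,U:11/16):47/8):35/16,(F:6,Z:5):35/16)
total length: 181/4

35/8,57/8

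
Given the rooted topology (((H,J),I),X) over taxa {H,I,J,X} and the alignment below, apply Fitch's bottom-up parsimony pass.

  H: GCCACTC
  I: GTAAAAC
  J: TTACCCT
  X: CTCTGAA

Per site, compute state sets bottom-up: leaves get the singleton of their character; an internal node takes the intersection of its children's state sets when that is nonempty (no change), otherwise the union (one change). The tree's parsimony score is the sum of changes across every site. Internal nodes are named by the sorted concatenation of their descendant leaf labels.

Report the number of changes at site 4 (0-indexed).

site 0, node HJ: H={G} ∪ J={T} → {G,T} (+1)
site 0, node HIJ: HJ={G,T} ∩ I={G} → {G} (+0)
site 0, node HIJX: HIJ={G} ∪ X={C} → {C,G} (+1)
site 1, node HJ: H={C} ∪ J={T} → {C,T} (+1)
site 1, node HIJ: HJ={C,T} ∩ I={T} → {T} (+0)
site 1, node HIJX: HIJ={T} ∩ X={T} → {T} (+0)
site 2, node HJ: H={C} ∪ J={A} → {A,C} (+1)
site 2, node HIJ: HJ={A,C} ∩ I={A} → {A} (+0)
site 2, node HIJX: HIJ={A} ∪ X={C} → {A,C} (+1)
site 3, node HJ: H={A} ∪ J={C} → {A,C} (+1)
site 3, node HIJ: HJ={A,C} ∩ I={A} → {A} (+0)
site 3, node HIJX: HIJ={A} ∪ X={T} → {A,T} (+1)
site 4, node HJ: H={C} ∩ J={C} → {C} (+0)
site 4, node HIJ: HJ={C} ∪ I={A} → {A,C} (+1)
site 4, node HIJX: HIJ={A,C} ∪ X={G} → {A,C,G} (+1)
site 5, node HJ: H={T} ∪ J={C} → {C,T} (+1)
site 5, node HIJ: HJ={C,T} ∪ I={A} → {A,C,T} (+1)
site 5, node HIJX: HIJ={A,C,T} ∩ X={A} → {A} (+0)
site 6, node HJ: H={C} ∪ J={T} → {C,T} (+1)
site 6, node HIJ: HJ={C,T} ∩ I={C} → {C} (+0)
site 6, node HIJX: HIJ={C} ∪ X={A} → {A,C} (+1)
per-site changes: [2, 1, 2, 2, 2, 2, 2]; total = 13

2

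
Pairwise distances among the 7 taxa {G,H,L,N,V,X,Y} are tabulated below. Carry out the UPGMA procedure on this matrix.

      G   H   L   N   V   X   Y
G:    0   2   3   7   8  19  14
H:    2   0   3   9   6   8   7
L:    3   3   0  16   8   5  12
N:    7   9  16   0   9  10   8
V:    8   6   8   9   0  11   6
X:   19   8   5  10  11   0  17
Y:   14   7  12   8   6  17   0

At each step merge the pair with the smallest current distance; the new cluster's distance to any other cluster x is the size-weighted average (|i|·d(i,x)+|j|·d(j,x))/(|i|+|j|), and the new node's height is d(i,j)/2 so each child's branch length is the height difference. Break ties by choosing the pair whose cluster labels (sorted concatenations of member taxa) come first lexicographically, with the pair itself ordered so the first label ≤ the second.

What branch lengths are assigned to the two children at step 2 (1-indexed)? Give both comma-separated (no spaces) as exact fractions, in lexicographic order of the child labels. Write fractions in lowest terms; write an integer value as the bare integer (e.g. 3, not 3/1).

1/2,3/2

step 1: merge (G,H) at d=2; branch lengths G→1, H→1; new cluster GH
  updated: d(GH,L)=3, d(GH,N)=8, d(GH,V)=7, d(GH,X)=27/2, d(GH,Y)=21/2
step 2: merge (GH,L) at d=3; branch lengths GH→1/2, L→3/2; new cluster GHL
  updated: d(GHL,N)=32/3, d(GHL,V)=22/3, d(GHL,X)=32/3, d(GHL,Y)=11
step 3: merge (V,Y) at d=6; branch lengths V→3, Y→3; new cluster VY
  updated: d(GHL,VY)=55/6, d(N,VY)=17/2, d(VY,X)=14
step 4: merge (N,VY) at d=17/2; branch lengths N→17/4, VY→5/4; new cluster NVY
  updated: d(GHL,NVY)=29/3, d(NVY,X)=38/3
step 5: merge (GHL,NVY) at d=29/3; branch lengths GHL→10/3, NVY→7/12; new cluster GHLNVY
  updated: d(GHLNVY,X)=35/3
step 6: merge (GHLNVY,X) at d=35/3; branch lengths GHLNVY→1, X→35/6; new cluster GHLNVXY
final tree: ((((G:1,H:1):1/2,L:3/2):10/3,(N:17/4,(V:3,Y:3):5/4):7/12):1,X:35/6)
total length: 105/4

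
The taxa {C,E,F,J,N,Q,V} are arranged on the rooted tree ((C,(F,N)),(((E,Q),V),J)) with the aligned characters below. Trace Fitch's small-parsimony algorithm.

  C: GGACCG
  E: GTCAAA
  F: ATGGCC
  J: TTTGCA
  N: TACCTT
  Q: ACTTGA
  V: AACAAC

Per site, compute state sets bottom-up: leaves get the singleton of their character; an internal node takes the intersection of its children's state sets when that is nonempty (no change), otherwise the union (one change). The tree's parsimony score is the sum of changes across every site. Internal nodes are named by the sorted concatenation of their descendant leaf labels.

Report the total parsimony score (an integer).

FN@0: {A} ∪ {T} = {A,T} (union, +1)
CFN@0: {G} ∪ {A,T} = {A,G,T} (union, +1)
EQ@0: {G} ∪ {A} = {A,G} (union, +1)
EQV@0: {A,G} ∩ {A} = {A} (intersection, +0)
EJQV@0: {A} ∪ {T} = {A,T} (union, +1)
CEFJNQV@0: {A,G,T} ∩ {A,T} = {A,T} (intersection, +0)
FN@1: {T} ∪ {A} = {A,T} (union, +1)
CFN@1: {G} ∪ {A,T} = {A,G,T} (union, +1)
EQ@1: {T} ∪ {C} = {C,T} (union, +1)
EQV@1: {C,T} ∪ {A} = {A,C,T} (union, +1)
EJQV@1: {A,C,T} ∩ {T} = {T} (intersection, +0)
CEFJNQV@1: {A,G,T} ∩ {T} = {T} (intersection, +0)
FN@2: {G} ∪ {C} = {C,G} (union, +1)
CFN@2: {A} ∪ {C,G} = {A,C,G} (union, +1)
EQ@2: {C} ∪ {T} = {C,T} (union, +1)
EQV@2: {C,T} ∩ {C} = {C} (intersection, +0)
EJQV@2: {C} ∪ {T} = {C,T} (union, +1)
CEFJNQV@2: {A,C,G} ∩ {C,T} = {C} (intersection, +0)
FN@3: {G} ∪ {C} = {C,G} (union, +1)
CFN@3: {C} ∩ {C,G} = {C} (intersection, +0)
EQ@3: {A} ∪ {T} = {A,T} (union, +1)
EQV@3: {A,T} ∩ {A} = {A} (intersection, +0)
EJQV@3: {A} ∪ {G} = {A,G} (union, +1)
CEFJNQV@3: {C} ∪ {A,G} = {A,C,G} (union, +1)
FN@4: {C} ∪ {T} = {C,T} (union, +1)
CFN@4: {C} ∩ {C,T} = {C} (intersection, +0)
EQ@4: {A} ∪ {G} = {A,G} (union, +1)
EQV@4: {A,G} ∩ {A} = {A} (intersection, +0)
EJQV@4: {A} ∪ {C} = {A,C} (union, +1)
CEFJNQV@4: {C} ∩ {A,C} = {C} (intersection, +0)
FN@5: {C} ∪ {T} = {C,T} (union, +1)
CFN@5: {G} ∪ {C,T} = {C,G,T} (union, +1)
EQ@5: {A} ∩ {A} = {A} (intersection, +0)
EQV@5: {A} ∪ {C} = {A,C} (union, +1)
EJQV@5: {A,C} ∩ {A} = {A} (intersection, +0)
CEFJNQV@5: {C,G,T} ∪ {A} = {A,C,G,T} (union, +1)
per-site changes: [4, 4, 4, 4, 3, 4]; total = 23

23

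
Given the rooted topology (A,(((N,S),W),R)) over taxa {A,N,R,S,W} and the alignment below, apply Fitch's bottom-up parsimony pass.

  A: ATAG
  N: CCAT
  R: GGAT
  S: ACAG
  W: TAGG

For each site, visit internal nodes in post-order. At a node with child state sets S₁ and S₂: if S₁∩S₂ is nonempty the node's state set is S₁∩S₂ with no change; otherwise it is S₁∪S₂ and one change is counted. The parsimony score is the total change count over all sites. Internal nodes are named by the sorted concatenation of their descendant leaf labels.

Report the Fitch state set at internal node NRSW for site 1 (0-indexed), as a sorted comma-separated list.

A,C,G

[col 0] NS: children N:{C}, S:{A} ∪→ {A,C}; cost 1
[col 0] NSW: children NS:{A,C}, W:{T} ∪→ {A,C,T}; cost 1
[col 0] NRSW: children NSW:{A,C,T}, R:{G} ∪→ {A,C,G,T}; cost 1
[col 0] ANRSW: children A:{A}, NRSW:{A,C,G,T} ∩→ {A}; cost 0
[col 1] NS: children N:{C}, S:{C} ∩→ {C}; cost 0
[col 1] NSW: children NS:{C}, W:{A} ∪→ {A,C}; cost 1
[col 1] NRSW: children NSW:{A,C}, R:{G} ∪→ {A,C,G}; cost 1
[col 1] ANRSW: children A:{T}, NRSW:{A,C,G} ∪→ {A,C,G,T}; cost 1
[col 2] NS: children N:{A}, S:{A} ∩→ {A}; cost 0
[col 2] NSW: children NS:{A}, W:{G} ∪→ {A,G}; cost 1
[col 2] NRSW: children NSW:{A,G}, R:{A} ∩→ {A}; cost 0
[col 2] ANRSW: children A:{A}, NRSW:{A} ∩→ {A}; cost 0
[col 3] NS: children N:{T}, S:{G} ∪→ {G,T}; cost 1
[col 3] NSW: children NS:{G,T}, W:{G} ∩→ {G}; cost 0
[col 3] NRSW: children NSW:{G}, R:{T} ∪→ {G,T}; cost 1
[col 3] ANRSW: children A:{G}, NRSW:{G,T} ∩→ {G}; cost 0
per-site changes: [3, 3, 1, 2]; total = 9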